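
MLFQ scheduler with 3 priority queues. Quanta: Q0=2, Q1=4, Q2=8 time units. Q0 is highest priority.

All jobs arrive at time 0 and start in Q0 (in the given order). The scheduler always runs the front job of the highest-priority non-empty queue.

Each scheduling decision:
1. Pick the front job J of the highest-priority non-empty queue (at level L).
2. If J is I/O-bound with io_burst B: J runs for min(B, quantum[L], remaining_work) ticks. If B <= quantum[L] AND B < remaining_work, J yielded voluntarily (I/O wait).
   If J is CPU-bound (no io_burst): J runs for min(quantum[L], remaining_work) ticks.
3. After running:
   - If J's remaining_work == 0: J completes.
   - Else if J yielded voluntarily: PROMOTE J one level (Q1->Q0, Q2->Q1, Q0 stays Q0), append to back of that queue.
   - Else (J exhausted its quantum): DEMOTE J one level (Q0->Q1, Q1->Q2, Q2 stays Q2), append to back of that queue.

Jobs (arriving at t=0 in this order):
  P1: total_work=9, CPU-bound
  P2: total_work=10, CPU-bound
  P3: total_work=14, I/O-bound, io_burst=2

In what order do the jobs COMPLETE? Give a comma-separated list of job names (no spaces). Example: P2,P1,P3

t=0-2: P1@Q0 runs 2, rem=7, quantum used, demote→Q1. Q0=[P2,P3] Q1=[P1] Q2=[]
t=2-4: P2@Q0 runs 2, rem=8, quantum used, demote→Q1. Q0=[P3] Q1=[P1,P2] Q2=[]
t=4-6: P3@Q0 runs 2, rem=12, I/O yield, promote→Q0. Q0=[P3] Q1=[P1,P2] Q2=[]
t=6-8: P3@Q0 runs 2, rem=10, I/O yield, promote→Q0. Q0=[P3] Q1=[P1,P2] Q2=[]
t=8-10: P3@Q0 runs 2, rem=8, I/O yield, promote→Q0. Q0=[P3] Q1=[P1,P2] Q2=[]
t=10-12: P3@Q0 runs 2, rem=6, I/O yield, promote→Q0. Q0=[P3] Q1=[P1,P2] Q2=[]
t=12-14: P3@Q0 runs 2, rem=4, I/O yield, promote→Q0. Q0=[P3] Q1=[P1,P2] Q2=[]
t=14-16: P3@Q0 runs 2, rem=2, I/O yield, promote→Q0. Q0=[P3] Q1=[P1,P2] Q2=[]
t=16-18: P3@Q0 runs 2, rem=0, completes. Q0=[] Q1=[P1,P2] Q2=[]
t=18-22: P1@Q1 runs 4, rem=3, quantum used, demote→Q2. Q0=[] Q1=[P2] Q2=[P1]
t=22-26: P2@Q1 runs 4, rem=4, quantum used, demote→Q2. Q0=[] Q1=[] Q2=[P1,P2]
t=26-29: P1@Q2 runs 3, rem=0, completes. Q0=[] Q1=[] Q2=[P2]
t=29-33: P2@Q2 runs 4, rem=0, completes. Q0=[] Q1=[] Q2=[]

Answer: P3,P1,P2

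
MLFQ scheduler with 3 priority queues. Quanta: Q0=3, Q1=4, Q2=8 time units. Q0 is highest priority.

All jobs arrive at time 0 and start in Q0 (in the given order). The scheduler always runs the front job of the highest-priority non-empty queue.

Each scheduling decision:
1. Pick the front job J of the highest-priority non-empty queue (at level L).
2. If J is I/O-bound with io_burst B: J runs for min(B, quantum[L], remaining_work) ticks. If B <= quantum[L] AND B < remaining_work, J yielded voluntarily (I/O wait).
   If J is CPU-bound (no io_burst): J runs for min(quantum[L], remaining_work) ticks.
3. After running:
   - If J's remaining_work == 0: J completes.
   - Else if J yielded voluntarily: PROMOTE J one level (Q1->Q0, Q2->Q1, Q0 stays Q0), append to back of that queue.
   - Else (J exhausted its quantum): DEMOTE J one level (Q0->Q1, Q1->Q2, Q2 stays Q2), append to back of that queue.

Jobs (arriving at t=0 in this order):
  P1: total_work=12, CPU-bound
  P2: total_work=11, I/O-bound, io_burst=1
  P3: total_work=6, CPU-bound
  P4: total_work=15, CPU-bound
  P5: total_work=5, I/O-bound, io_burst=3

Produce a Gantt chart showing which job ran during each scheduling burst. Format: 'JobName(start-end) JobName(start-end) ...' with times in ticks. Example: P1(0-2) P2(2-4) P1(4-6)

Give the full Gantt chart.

Answer: P1(0-3) P2(3-4) P3(4-7) P4(7-10) P5(10-13) P2(13-14) P5(14-16) P2(16-17) P2(17-18) P2(18-19) P2(19-20) P2(20-21) P2(21-22) P2(22-23) P2(23-24) P2(24-25) P1(25-29) P3(29-32) P4(32-36) P1(36-41) P4(41-49)

Derivation:
t=0-3: P1@Q0 runs 3, rem=9, quantum used, demote→Q1. Q0=[P2,P3,P4,P5] Q1=[P1] Q2=[]
t=3-4: P2@Q0 runs 1, rem=10, I/O yield, promote→Q0. Q0=[P3,P4,P5,P2] Q1=[P1] Q2=[]
t=4-7: P3@Q0 runs 3, rem=3, quantum used, demote→Q1. Q0=[P4,P5,P2] Q1=[P1,P3] Q2=[]
t=7-10: P4@Q0 runs 3, rem=12, quantum used, demote→Q1. Q0=[P5,P2] Q1=[P1,P3,P4] Q2=[]
t=10-13: P5@Q0 runs 3, rem=2, I/O yield, promote→Q0. Q0=[P2,P5] Q1=[P1,P3,P4] Q2=[]
t=13-14: P2@Q0 runs 1, rem=9, I/O yield, promote→Q0. Q0=[P5,P2] Q1=[P1,P3,P4] Q2=[]
t=14-16: P5@Q0 runs 2, rem=0, completes. Q0=[P2] Q1=[P1,P3,P4] Q2=[]
t=16-17: P2@Q0 runs 1, rem=8, I/O yield, promote→Q0. Q0=[P2] Q1=[P1,P3,P4] Q2=[]
t=17-18: P2@Q0 runs 1, rem=7, I/O yield, promote→Q0. Q0=[P2] Q1=[P1,P3,P4] Q2=[]
t=18-19: P2@Q0 runs 1, rem=6, I/O yield, promote→Q0. Q0=[P2] Q1=[P1,P3,P4] Q2=[]
t=19-20: P2@Q0 runs 1, rem=5, I/O yield, promote→Q0. Q0=[P2] Q1=[P1,P3,P4] Q2=[]
t=20-21: P2@Q0 runs 1, rem=4, I/O yield, promote→Q0. Q0=[P2] Q1=[P1,P3,P4] Q2=[]
t=21-22: P2@Q0 runs 1, rem=3, I/O yield, promote→Q0. Q0=[P2] Q1=[P1,P3,P4] Q2=[]
t=22-23: P2@Q0 runs 1, rem=2, I/O yield, promote→Q0. Q0=[P2] Q1=[P1,P3,P4] Q2=[]
t=23-24: P2@Q0 runs 1, rem=1, I/O yield, promote→Q0. Q0=[P2] Q1=[P1,P3,P4] Q2=[]
t=24-25: P2@Q0 runs 1, rem=0, completes. Q0=[] Q1=[P1,P3,P4] Q2=[]
t=25-29: P1@Q1 runs 4, rem=5, quantum used, demote→Q2. Q0=[] Q1=[P3,P4] Q2=[P1]
t=29-32: P3@Q1 runs 3, rem=0, completes. Q0=[] Q1=[P4] Q2=[P1]
t=32-36: P4@Q1 runs 4, rem=8, quantum used, demote→Q2. Q0=[] Q1=[] Q2=[P1,P4]
t=36-41: P1@Q2 runs 5, rem=0, completes. Q0=[] Q1=[] Q2=[P4]
t=41-49: P4@Q2 runs 8, rem=0, completes. Q0=[] Q1=[] Q2=[]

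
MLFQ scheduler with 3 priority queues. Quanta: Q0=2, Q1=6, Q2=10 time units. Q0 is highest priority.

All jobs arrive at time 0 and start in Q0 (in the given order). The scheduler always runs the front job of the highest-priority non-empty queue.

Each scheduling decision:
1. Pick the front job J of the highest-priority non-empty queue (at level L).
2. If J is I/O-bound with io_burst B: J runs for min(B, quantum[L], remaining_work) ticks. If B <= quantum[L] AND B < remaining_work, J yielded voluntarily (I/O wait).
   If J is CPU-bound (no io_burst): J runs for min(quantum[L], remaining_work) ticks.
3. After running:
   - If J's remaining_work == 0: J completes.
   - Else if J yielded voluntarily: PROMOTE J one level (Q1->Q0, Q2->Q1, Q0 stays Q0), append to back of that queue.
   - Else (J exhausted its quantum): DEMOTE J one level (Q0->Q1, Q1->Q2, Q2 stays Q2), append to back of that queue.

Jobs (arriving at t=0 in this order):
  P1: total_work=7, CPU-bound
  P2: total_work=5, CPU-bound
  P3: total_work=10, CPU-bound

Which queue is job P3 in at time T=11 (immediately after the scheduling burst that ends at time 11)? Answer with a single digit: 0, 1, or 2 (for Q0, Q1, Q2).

Answer: 1

Derivation:
t=0-2: P1@Q0 runs 2, rem=5, quantum used, demote→Q1. Q0=[P2,P3] Q1=[P1] Q2=[]
t=2-4: P2@Q0 runs 2, rem=3, quantum used, demote→Q1. Q0=[P3] Q1=[P1,P2] Q2=[]
t=4-6: P3@Q0 runs 2, rem=8, quantum used, demote→Q1. Q0=[] Q1=[P1,P2,P3] Q2=[]
t=6-11: P1@Q1 runs 5, rem=0, completes. Q0=[] Q1=[P2,P3] Q2=[]
t=11-14: P2@Q1 runs 3, rem=0, completes. Q0=[] Q1=[P3] Q2=[]
t=14-20: P3@Q1 runs 6, rem=2, quantum used, demote→Q2. Q0=[] Q1=[] Q2=[P3]
t=20-22: P3@Q2 runs 2, rem=0, completes. Q0=[] Q1=[] Q2=[]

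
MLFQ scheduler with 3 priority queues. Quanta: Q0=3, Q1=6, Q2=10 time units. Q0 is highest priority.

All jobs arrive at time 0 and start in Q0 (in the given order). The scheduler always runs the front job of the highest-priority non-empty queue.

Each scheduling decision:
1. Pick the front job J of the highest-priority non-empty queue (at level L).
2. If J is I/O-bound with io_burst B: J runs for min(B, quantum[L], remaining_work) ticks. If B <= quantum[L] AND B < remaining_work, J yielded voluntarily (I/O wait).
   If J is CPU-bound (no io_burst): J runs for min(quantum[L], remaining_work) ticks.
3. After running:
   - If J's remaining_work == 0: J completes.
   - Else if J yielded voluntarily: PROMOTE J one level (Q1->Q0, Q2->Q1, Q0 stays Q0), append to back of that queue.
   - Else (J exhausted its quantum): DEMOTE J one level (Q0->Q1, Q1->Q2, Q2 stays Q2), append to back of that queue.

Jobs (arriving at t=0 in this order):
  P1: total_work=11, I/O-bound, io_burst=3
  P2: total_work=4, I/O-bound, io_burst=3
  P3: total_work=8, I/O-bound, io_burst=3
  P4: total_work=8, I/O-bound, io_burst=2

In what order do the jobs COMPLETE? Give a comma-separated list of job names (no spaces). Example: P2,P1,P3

t=0-3: P1@Q0 runs 3, rem=8, I/O yield, promote→Q0. Q0=[P2,P3,P4,P1] Q1=[] Q2=[]
t=3-6: P2@Q0 runs 3, rem=1, I/O yield, promote→Q0. Q0=[P3,P4,P1,P2] Q1=[] Q2=[]
t=6-9: P3@Q0 runs 3, rem=5, I/O yield, promote→Q0. Q0=[P4,P1,P2,P3] Q1=[] Q2=[]
t=9-11: P4@Q0 runs 2, rem=6, I/O yield, promote→Q0. Q0=[P1,P2,P3,P4] Q1=[] Q2=[]
t=11-14: P1@Q0 runs 3, rem=5, I/O yield, promote→Q0. Q0=[P2,P3,P4,P1] Q1=[] Q2=[]
t=14-15: P2@Q0 runs 1, rem=0, completes. Q0=[P3,P4,P1] Q1=[] Q2=[]
t=15-18: P3@Q0 runs 3, rem=2, I/O yield, promote→Q0. Q0=[P4,P1,P3] Q1=[] Q2=[]
t=18-20: P4@Q0 runs 2, rem=4, I/O yield, promote→Q0. Q0=[P1,P3,P4] Q1=[] Q2=[]
t=20-23: P1@Q0 runs 3, rem=2, I/O yield, promote→Q0. Q0=[P3,P4,P1] Q1=[] Q2=[]
t=23-25: P3@Q0 runs 2, rem=0, completes. Q0=[P4,P1] Q1=[] Q2=[]
t=25-27: P4@Q0 runs 2, rem=2, I/O yield, promote→Q0. Q0=[P1,P4] Q1=[] Q2=[]
t=27-29: P1@Q0 runs 2, rem=0, completes. Q0=[P4] Q1=[] Q2=[]
t=29-31: P4@Q0 runs 2, rem=0, completes. Q0=[] Q1=[] Q2=[]

Answer: P2,P3,P1,P4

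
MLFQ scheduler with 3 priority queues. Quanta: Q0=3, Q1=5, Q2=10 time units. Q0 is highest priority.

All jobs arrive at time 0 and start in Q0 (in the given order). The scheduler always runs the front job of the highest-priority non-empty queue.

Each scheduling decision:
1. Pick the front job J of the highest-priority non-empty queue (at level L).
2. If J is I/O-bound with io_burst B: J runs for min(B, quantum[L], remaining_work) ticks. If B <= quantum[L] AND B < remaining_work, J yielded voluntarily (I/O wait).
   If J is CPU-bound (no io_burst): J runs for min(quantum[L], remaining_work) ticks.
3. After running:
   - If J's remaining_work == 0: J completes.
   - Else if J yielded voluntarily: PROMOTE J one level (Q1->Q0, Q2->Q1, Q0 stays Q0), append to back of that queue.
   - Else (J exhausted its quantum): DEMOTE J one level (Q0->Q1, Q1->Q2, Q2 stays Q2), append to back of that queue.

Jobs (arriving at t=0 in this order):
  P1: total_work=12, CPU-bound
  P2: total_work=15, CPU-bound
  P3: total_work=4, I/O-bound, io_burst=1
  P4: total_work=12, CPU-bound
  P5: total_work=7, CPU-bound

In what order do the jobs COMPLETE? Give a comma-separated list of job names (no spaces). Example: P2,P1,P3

t=0-3: P1@Q0 runs 3, rem=9, quantum used, demote→Q1. Q0=[P2,P3,P4,P5] Q1=[P1] Q2=[]
t=3-6: P2@Q0 runs 3, rem=12, quantum used, demote→Q1. Q0=[P3,P4,P5] Q1=[P1,P2] Q2=[]
t=6-7: P3@Q0 runs 1, rem=3, I/O yield, promote→Q0. Q0=[P4,P5,P3] Q1=[P1,P2] Q2=[]
t=7-10: P4@Q0 runs 3, rem=9, quantum used, demote→Q1. Q0=[P5,P3] Q1=[P1,P2,P4] Q2=[]
t=10-13: P5@Q0 runs 3, rem=4, quantum used, demote→Q1. Q0=[P3] Q1=[P1,P2,P4,P5] Q2=[]
t=13-14: P3@Q0 runs 1, rem=2, I/O yield, promote→Q0. Q0=[P3] Q1=[P1,P2,P4,P5] Q2=[]
t=14-15: P3@Q0 runs 1, rem=1, I/O yield, promote→Q0. Q0=[P3] Q1=[P1,P2,P4,P5] Q2=[]
t=15-16: P3@Q0 runs 1, rem=0, completes. Q0=[] Q1=[P1,P2,P4,P5] Q2=[]
t=16-21: P1@Q1 runs 5, rem=4, quantum used, demote→Q2. Q0=[] Q1=[P2,P4,P5] Q2=[P1]
t=21-26: P2@Q1 runs 5, rem=7, quantum used, demote→Q2. Q0=[] Q1=[P4,P5] Q2=[P1,P2]
t=26-31: P4@Q1 runs 5, rem=4, quantum used, demote→Q2. Q0=[] Q1=[P5] Q2=[P1,P2,P4]
t=31-35: P5@Q1 runs 4, rem=0, completes. Q0=[] Q1=[] Q2=[P1,P2,P4]
t=35-39: P1@Q2 runs 4, rem=0, completes. Q0=[] Q1=[] Q2=[P2,P4]
t=39-46: P2@Q2 runs 7, rem=0, completes. Q0=[] Q1=[] Q2=[P4]
t=46-50: P4@Q2 runs 4, rem=0, completes. Q0=[] Q1=[] Q2=[]

Answer: P3,P5,P1,P2,P4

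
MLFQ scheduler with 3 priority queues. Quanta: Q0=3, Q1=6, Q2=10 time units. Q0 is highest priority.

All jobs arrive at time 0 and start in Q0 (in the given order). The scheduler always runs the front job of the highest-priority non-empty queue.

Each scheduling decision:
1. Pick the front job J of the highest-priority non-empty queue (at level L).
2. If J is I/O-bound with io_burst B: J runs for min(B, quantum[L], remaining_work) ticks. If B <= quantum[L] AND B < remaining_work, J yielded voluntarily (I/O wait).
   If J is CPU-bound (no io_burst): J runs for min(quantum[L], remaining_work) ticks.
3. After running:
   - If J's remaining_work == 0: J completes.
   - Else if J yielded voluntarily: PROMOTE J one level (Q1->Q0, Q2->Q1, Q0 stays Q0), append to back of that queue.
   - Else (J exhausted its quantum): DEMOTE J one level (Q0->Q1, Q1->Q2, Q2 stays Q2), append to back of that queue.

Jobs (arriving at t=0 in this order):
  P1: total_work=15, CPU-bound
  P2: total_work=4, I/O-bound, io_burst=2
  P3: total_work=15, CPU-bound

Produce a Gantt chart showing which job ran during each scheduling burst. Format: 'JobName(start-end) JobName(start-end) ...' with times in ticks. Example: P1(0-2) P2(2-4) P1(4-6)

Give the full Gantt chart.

Answer: P1(0-3) P2(3-5) P3(5-8) P2(8-10) P1(10-16) P3(16-22) P1(22-28) P3(28-34)

Derivation:
t=0-3: P1@Q0 runs 3, rem=12, quantum used, demote→Q1. Q0=[P2,P3] Q1=[P1] Q2=[]
t=3-5: P2@Q0 runs 2, rem=2, I/O yield, promote→Q0. Q0=[P3,P2] Q1=[P1] Q2=[]
t=5-8: P3@Q0 runs 3, rem=12, quantum used, demote→Q1. Q0=[P2] Q1=[P1,P3] Q2=[]
t=8-10: P2@Q0 runs 2, rem=0, completes. Q0=[] Q1=[P1,P3] Q2=[]
t=10-16: P1@Q1 runs 6, rem=6, quantum used, demote→Q2. Q0=[] Q1=[P3] Q2=[P1]
t=16-22: P3@Q1 runs 6, rem=6, quantum used, demote→Q2. Q0=[] Q1=[] Q2=[P1,P3]
t=22-28: P1@Q2 runs 6, rem=0, completes. Q0=[] Q1=[] Q2=[P3]
t=28-34: P3@Q2 runs 6, rem=0, completes. Q0=[] Q1=[] Q2=[]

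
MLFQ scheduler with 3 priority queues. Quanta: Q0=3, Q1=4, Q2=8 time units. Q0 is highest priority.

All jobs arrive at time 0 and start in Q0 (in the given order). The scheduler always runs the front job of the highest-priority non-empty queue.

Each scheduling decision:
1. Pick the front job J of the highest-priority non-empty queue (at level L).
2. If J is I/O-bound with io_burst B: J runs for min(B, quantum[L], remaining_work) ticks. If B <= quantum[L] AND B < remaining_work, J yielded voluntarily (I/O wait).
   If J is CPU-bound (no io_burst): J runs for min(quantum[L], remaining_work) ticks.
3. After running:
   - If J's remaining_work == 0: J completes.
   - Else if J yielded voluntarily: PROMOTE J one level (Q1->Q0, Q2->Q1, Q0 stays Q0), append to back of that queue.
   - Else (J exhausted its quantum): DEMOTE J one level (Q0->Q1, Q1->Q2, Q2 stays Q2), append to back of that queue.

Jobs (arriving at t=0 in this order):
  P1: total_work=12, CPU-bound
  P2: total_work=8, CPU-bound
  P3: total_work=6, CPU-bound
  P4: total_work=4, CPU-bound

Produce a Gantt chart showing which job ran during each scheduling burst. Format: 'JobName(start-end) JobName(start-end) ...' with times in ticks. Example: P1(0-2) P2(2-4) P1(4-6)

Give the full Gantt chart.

t=0-3: P1@Q0 runs 3, rem=9, quantum used, demote→Q1. Q0=[P2,P3,P4] Q1=[P1] Q2=[]
t=3-6: P2@Q0 runs 3, rem=5, quantum used, demote→Q1. Q0=[P3,P4] Q1=[P1,P2] Q2=[]
t=6-9: P3@Q0 runs 3, rem=3, quantum used, demote→Q1. Q0=[P4] Q1=[P1,P2,P3] Q2=[]
t=9-12: P4@Q0 runs 3, rem=1, quantum used, demote→Q1. Q0=[] Q1=[P1,P2,P3,P4] Q2=[]
t=12-16: P1@Q1 runs 4, rem=5, quantum used, demote→Q2. Q0=[] Q1=[P2,P3,P4] Q2=[P1]
t=16-20: P2@Q1 runs 4, rem=1, quantum used, demote→Q2. Q0=[] Q1=[P3,P4] Q2=[P1,P2]
t=20-23: P3@Q1 runs 3, rem=0, completes. Q0=[] Q1=[P4] Q2=[P1,P2]
t=23-24: P4@Q1 runs 1, rem=0, completes. Q0=[] Q1=[] Q2=[P1,P2]
t=24-29: P1@Q2 runs 5, rem=0, completes. Q0=[] Q1=[] Q2=[P2]
t=29-30: P2@Q2 runs 1, rem=0, completes. Q0=[] Q1=[] Q2=[]

Answer: P1(0-3) P2(3-6) P3(6-9) P4(9-12) P1(12-16) P2(16-20) P3(20-23) P4(23-24) P1(24-29) P2(29-30)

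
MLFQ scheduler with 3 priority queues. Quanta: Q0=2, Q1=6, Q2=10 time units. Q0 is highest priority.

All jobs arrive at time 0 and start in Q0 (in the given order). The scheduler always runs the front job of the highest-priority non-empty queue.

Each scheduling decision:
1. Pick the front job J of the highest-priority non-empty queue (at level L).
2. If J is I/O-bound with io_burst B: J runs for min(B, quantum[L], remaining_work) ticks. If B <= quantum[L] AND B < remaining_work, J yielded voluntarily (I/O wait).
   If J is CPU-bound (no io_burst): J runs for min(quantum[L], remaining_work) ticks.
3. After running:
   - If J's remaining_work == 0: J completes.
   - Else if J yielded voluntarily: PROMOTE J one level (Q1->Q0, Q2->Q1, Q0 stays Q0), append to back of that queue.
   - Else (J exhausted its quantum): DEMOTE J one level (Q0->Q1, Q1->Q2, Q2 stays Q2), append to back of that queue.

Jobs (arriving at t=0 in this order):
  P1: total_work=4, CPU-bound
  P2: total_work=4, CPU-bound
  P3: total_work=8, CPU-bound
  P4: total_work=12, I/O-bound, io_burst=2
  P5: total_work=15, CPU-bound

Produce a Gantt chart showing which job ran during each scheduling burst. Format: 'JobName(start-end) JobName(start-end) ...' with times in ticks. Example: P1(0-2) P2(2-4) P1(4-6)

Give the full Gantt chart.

Answer: P1(0-2) P2(2-4) P3(4-6) P4(6-8) P5(8-10) P4(10-12) P4(12-14) P4(14-16) P4(16-18) P4(18-20) P1(20-22) P2(22-24) P3(24-30) P5(30-36) P5(36-43)

Derivation:
t=0-2: P1@Q0 runs 2, rem=2, quantum used, demote→Q1. Q0=[P2,P3,P4,P5] Q1=[P1] Q2=[]
t=2-4: P2@Q0 runs 2, rem=2, quantum used, demote→Q1. Q0=[P3,P4,P5] Q1=[P1,P2] Q2=[]
t=4-6: P3@Q0 runs 2, rem=6, quantum used, demote→Q1. Q0=[P4,P5] Q1=[P1,P2,P3] Q2=[]
t=6-8: P4@Q0 runs 2, rem=10, I/O yield, promote→Q0. Q0=[P5,P4] Q1=[P1,P2,P3] Q2=[]
t=8-10: P5@Q0 runs 2, rem=13, quantum used, demote→Q1. Q0=[P4] Q1=[P1,P2,P3,P5] Q2=[]
t=10-12: P4@Q0 runs 2, rem=8, I/O yield, promote→Q0. Q0=[P4] Q1=[P1,P2,P3,P5] Q2=[]
t=12-14: P4@Q0 runs 2, rem=6, I/O yield, promote→Q0. Q0=[P4] Q1=[P1,P2,P3,P5] Q2=[]
t=14-16: P4@Q0 runs 2, rem=4, I/O yield, promote→Q0. Q0=[P4] Q1=[P1,P2,P3,P5] Q2=[]
t=16-18: P4@Q0 runs 2, rem=2, I/O yield, promote→Q0. Q0=[P4] Q1=[P1,P2,P3,P5] Q2=[]
t=18-20: P4@Q0 runs 2, rem=0, completes. Q0=[] Q1=[P1,P2,P3,P5] Q2=[]
t=20-22: P1@Q1 runs 2, rem=0, completes. Q0=[] Q1=[P2,P3,P5] Q2=[]
t=22-24: P2@Q1 runs 2, rem=0, completes. Q0=[] Q1=[P3,P5] Q2=[]
t=24-30: P3@Q1 runs 6, rem=0, completes. Q0=[] Q1=[P5] Q2=[]
t=30-36: P5@Q1 runs 6, rem=7, quantum used, demote→Q2. Q0=[] Q1=[] Q2=[P5]
t=36-43: P5@Q2 runs 7, rem=0, completes. Q0=[] Q1=[] Q2=[]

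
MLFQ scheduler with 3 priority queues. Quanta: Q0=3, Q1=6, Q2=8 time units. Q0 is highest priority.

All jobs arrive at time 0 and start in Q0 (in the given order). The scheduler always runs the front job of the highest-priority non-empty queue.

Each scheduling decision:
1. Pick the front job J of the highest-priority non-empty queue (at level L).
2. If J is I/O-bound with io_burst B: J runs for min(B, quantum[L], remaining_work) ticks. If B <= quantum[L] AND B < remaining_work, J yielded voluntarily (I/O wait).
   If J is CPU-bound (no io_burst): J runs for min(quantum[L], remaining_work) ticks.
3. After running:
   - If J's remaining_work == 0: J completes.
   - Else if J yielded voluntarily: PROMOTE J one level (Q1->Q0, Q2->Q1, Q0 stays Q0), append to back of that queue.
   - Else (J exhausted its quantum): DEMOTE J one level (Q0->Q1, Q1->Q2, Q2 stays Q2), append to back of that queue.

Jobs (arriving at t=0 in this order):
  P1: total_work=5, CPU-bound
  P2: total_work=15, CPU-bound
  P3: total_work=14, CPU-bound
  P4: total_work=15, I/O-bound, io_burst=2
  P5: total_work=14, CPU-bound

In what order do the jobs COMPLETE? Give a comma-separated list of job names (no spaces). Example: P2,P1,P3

t=0-3: P1@Q0 runs 3, rem=2, quantum used, demote→Q1. Q0=[P2,P3,P4,P5] Q1=[P1] Q2=[]
t=3-6: P2@Q0 runs 3, rem=12, quantum used, demote→Q1. Q0=[P3,P4,P5] Q1=[P1,P2] Q2=[]
t=6-9: P3@Q0 runs 3, rem=11, quantum used, demote→Q1. Q0=[P4,P5] Q1=[P1,P2,P3] Q2=[]
t=9-11: P4@Q0 runs 2, rem=13, I/O yield, promote→Q0. Q0=[P5,P4] Q1=[P1,P2,P3] Q2=[]
t=11-14: P5@Q0 runs 3, rem=11, quantum used, demote→Q1. Q0=[P4] Q1=[P1,P2,P3,P5] Q2=[]
t=14-16: P4@Q0 runs 2, rem=11, I/O yield, promote→Q0. Q0=[P4] Q1=[P1,P2,P3,P5] Q2=[]
t=16-18: P4@Q0 runs 2, rem=9, I/O yield, promote→Q0. Q0=[P4] Q1=[P1,P2,P3,P5] Q2=[]
t=18-20: P4@Q0 runs 2, rem=7, I/O yield, promote→Q0. Q0=[P4] Q1=[P1,P2,P3,P5] Q2=[]
t=20-22: P4@Q0 runs 2, rem=5, I/O yield, promote→Q0. Q0=[P4] Q1=[P1,P2,P3,P5] Q2=[]
t=22-24: P4@Q0 runs 2, rem=3, I/O yield, promote→Q0. Q0=[P4] Q1=[P1,P2,P3,P5] Q2=[]
t=24-26: P4@Q0 runs 2, rem=1, I/O yield, promote→Q0. Q0=[P4] Q1=[P1,P2,P3,P5] Q2=[]
t=26-27: P4@Q0 runs 1, rem=0, completes. Q0=[] Q1=[P1,P2,P3,P5] Q2=[]
t=27-29: P1@Q1 runs 2, rem=0, completes. Q0=[] Q1=[P2,P3,P5] Q2=[]
t=29-35: P2@Q1 runs 6, rem=6, quantum used, demote→Q2. Q0=[] Q1=[P3,P5] Q2=[P2]
t=35-41: P3@Q1 runs 6, rem=5, quantum used, demote→Q2. Q0=[] Q1=[P5] Q2=[P2,P3]
t=41-47: P5@Q1 runs 6, rem=5, quantum used, demote→Q2. Q0=[] Q1=[] Q2=[P2,P3,P5]
t=47-53: P2@Q2 runs 6, rem=0, completes. Q0=[] Q1=[] Q2=[P3,P5]
t=53-58: P3@Q2 runs 5, rem=0, completes. Q0=[] Q1=[] Q2=[P5]
t=58-63: P5@Q2 runs 5, rem=0, completes. Q0=[] Q1=[] Q2=[]

Answer: P4,P1,P2,P3,P5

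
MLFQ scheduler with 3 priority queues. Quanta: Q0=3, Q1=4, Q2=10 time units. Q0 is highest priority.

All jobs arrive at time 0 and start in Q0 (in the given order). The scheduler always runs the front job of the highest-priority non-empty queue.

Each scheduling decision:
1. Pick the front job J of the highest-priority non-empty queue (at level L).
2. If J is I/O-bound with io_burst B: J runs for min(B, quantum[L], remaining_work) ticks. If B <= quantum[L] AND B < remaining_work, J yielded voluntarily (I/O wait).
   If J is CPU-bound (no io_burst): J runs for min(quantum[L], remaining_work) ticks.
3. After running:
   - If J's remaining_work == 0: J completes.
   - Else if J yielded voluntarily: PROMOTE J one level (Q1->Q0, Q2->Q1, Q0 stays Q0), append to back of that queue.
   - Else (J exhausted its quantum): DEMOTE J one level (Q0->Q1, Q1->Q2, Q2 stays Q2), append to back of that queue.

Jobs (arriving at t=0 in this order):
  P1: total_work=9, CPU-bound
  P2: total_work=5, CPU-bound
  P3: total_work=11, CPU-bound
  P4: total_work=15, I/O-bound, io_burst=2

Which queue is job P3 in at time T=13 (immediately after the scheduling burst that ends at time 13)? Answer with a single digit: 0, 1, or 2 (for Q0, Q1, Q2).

Answer: 1

Derivation:
t=0-3: P1@Q0 runs 3, rem=6, quantum used, demote→Q1. Q0=[P2,P3,P4] Q1=[P1] Q2=[]
t=3-6: P2@Q0 runs 3, rem=2, quantum used, demote→Q1. Q0=[P3,P4] Q1=[P1,P2] Q2=[]
t=6-9: P3@Q0 runs 3, rem=8, quantum used, demote→Q1. Q0=[P4] Q1=[P1,P2,P3] Q2=[]
t=9-11: P4@Q0 runs 2, rem=13, I/O yield, promote→Q0. Q0=[P4] Q1=[P1,P2,P3] Q2=[]
t=11-13: P4@Q0 runs 2, rem=11, I/O yield, promote→Q0. Q0=[P4] Q1=[P1,P2,P3] Q2=[]
t=13-15: P4@Q0 runs 2, rem=9, I/O yield, promote→Q0. Q0=[P4] Q1=[P1,P2,P3] Q2=[]
t=15-17: P4@Q0 runs 2, rem=7, I/O yield, promote→Q0. Q0=[P4] Q1=[P1,P2,P3] Q2=[]
t=17-19: P4@Q0 runs 2, rem=5, I/O yield, promote→Q0. Q0=[P4] Q1=[P1,P2,P3] Q2=[]
t=19-21: P4@Q0 runs 2, rem=3, I/O yield, promote→Q0. Q0=[P4] Q1=[P1,P2,P3] Q2=[]
t=21-23: P4@Q0 runs 2, rem=1, I/O yield, promote→Q0. Q0=[P4] Q1=[P1,P2,P3] Q2=[]
t=23-24: P4@Q0 runs 1, rem=0, completes. Q0=[] Q1=[P1,P2,P3] Q2=[]
t=24-28: P1@Q1 runs 4, rem=2, quantum used, demote→Q2. Q0=[] Q1=[P2,P3] Q2=[P1]
t=28-30: P2@Q1 runs 2, rem=0, completes. Q0=[] Q1=[P3] Q2=[P1]
t=30-34: P3@Q1 runs 4, rem=4, quantum used, demote→Q2. Q0=[] Q1=[] Q2=[P1,P3]
t=34-36: P1@Q2 runs 2, rem=0, completes. Q0=[] Q1=[] Q2=[P3]
t=36-40: P3@Q2 runs 4, rem=0, completes. Q0=[] Q1=[] Q2=[]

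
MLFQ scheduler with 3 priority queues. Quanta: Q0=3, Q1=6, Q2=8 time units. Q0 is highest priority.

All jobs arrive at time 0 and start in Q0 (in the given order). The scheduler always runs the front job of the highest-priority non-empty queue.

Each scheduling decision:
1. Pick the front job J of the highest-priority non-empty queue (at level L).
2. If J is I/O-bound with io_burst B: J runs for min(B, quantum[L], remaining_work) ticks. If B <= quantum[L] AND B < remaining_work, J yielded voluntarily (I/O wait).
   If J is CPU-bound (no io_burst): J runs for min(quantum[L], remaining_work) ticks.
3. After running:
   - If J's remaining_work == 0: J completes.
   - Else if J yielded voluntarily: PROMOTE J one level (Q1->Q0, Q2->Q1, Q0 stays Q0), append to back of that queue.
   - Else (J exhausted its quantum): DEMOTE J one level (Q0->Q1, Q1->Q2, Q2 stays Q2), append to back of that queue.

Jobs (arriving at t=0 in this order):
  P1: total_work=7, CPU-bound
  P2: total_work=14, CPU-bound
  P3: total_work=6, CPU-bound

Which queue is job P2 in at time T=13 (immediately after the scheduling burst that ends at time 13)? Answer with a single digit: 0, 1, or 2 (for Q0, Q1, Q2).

t=0-3: P1@Q0 runs 3, rem=4, quantum used, demote→Q1. Q0=[P2,P3] Q1=[P1] Q2=[]
t=3-6: P2@Q0 runs 3, rem=11, quantum used, demote→Q1. Q0=[P3] Q1=[P1,P2] Q2=[]
t=6-9: P3@Q0 runs 3, rem=3, quantum used, demote→Q1. Q0=[] Q1=[P1,P2,P3] Q2=[]
t=9-13: P1@Q1 runs 4, rem=0, completes. Q0=[] Q1=[P2,P3] Q2=[]
t=13-19: P2@Q1 runs 6, rem=5, quantum used, demote→Q2. Q0=[] Q1=[P3] Q2=[P2]
t=19-22: P3@Q1 runs 3, rem=0, completes. Q0=[] Q1=[] Q2=[P2]
t=22-27: P2@Q2 runs 5, rem=0, completes. Q0=[] Q1=[] Q2=[]

Answer: 1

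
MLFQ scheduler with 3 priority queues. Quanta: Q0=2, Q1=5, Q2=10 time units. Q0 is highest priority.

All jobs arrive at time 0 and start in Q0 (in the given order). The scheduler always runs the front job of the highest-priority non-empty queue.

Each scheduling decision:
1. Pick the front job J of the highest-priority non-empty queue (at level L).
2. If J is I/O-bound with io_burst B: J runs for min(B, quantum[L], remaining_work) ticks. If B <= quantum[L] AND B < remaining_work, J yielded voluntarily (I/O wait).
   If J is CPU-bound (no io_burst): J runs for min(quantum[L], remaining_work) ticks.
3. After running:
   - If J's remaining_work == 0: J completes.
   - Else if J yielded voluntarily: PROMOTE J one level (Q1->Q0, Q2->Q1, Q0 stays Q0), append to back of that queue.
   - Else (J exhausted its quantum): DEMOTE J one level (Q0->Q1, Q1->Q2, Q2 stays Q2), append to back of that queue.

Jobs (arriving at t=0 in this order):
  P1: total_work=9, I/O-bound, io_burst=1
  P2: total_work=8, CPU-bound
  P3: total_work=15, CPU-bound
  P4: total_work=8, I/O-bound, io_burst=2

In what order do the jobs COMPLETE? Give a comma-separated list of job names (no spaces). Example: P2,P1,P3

Answer: P4,P1,P2,P3

Derivation:
t=0-1: P1@Q0 runs 1, rem=8, I/O yield, promote→Q0. Q0=[P2,P3,P4,P1] Q1=[] Q2=[]
t=1-3: P2@Q0 runs 2, rem=6, quantum used, demote→Q1. Q0=[P3,P4,P1] Q1=[P2] Q2=[]
t=3-5: P3@Q0 runs 2, rem=13, quantum used, demote→Q1. Q0=[P4,P1] Q1=[P2,P3] Q2=[]
t=5-7: P4@Q0 runs 2, rem=6, I/O yield, promote→Q0. Q0=[P1,P4] Q1=[P2,P3] Q2=[]
t=7-8: P1@Q0 runs 1, rem=7, I/O yield, promote→Q0. Q0=[P4,P1] Q1=[P2,P3] Q2=[]
t=8-10: P4@Q0 runs 2, rem=4, I/O yield, promote→Q0. Q0=[P1,P4] Q1=[P2,P3] Q2=[]
t=10-11: P1@Q0 runs 1, rem=6, I/O yield, promote→Q0. Q0=[P4,P1] Q1=[P2,P3] Q2=[]
t=11-13: P4@Q0 runs 2, rem=2, I/O yield, promote→Q0. Q0=[P1,P4] Q1=[P2,P3] Q2=[]
t=13-14: P1@Q0 runs 1, rem=5, I/O yield, promote→Q0. Q0=[P4,P1] Q1=[P2,P3] Q2=[]
t=14-16: P4@Q0 runs 2, rem=0, completes. Q0=[P1] Q1=[P2,P3] Q2=[]
t=16-17: P1@Q0 runs 1, rem=4, I/O yield, promote→Q0. Q0=[P1] Q1=[P2,P3] Q2=[]
t=17-18: P1@Q0 runs 1, rem=3, I/O yield, promote→Q0. Q0=[P1] Q1=[P2,P3] Q2=[]
t=18-19: P1@Q0 runs 1, rem=2, I/O yield, promote→Q0. Q0=[P1] Q1=[P2,P3] Q2=[]
t=19-20: P1@Q0 runs 1, rem=1, I/O yield, promote→Q0. Q0=[P1] Q1=[P2,P3] Q2=[]
t=20-21: P1@Q0 runs 1, rem=0, completes. Q0=[] Q1=[P2,P3] Q2=[]
t=21-26: P2@Q1 runs 5, rem=1, quantum used, demote→Q2. Q0=[] Q1=[P3] Q2=[P2]
t=26-31: P3@Q1 runs 5, rem=8, quantum used, demote→Q2. Q0=[] Q1=[] Q2=[P2,P3]
t=31-32: P2@Q2 runs 1, rem=0, completes. Q0=[] Q1=[] Q2=[P3]
t=32-40: P3@Q2 runs 8, rem=0, completes. Q0=[] Q1=[] Q2=[]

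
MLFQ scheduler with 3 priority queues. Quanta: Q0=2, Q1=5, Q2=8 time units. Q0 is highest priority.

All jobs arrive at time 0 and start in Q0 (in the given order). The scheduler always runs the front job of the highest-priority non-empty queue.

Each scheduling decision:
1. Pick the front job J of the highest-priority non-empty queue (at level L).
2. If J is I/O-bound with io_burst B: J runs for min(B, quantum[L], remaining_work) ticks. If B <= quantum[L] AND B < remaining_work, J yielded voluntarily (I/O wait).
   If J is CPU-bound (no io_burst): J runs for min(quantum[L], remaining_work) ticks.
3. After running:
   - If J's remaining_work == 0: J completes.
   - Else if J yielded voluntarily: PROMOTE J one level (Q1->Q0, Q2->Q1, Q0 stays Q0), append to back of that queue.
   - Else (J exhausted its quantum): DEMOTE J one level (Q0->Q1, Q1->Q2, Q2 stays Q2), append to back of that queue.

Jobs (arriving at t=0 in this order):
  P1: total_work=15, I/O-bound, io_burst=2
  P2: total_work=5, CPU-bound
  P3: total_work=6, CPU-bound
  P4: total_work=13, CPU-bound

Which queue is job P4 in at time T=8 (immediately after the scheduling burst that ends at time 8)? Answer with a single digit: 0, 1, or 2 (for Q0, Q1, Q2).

Answer: 1

Derivation:
t=0-2: P1@Q0 runs 2, rem=13, I/O yield, promote→Q0. Q0=[P2,P3,P4,P1] Q1=[] Q2=[]
t=2-4: P2@Q0 runs 2, rem=3, quantum used, demote→Q1. Q0=[P3,P4,P1] Q1=[P2] Q2=[]
t=4-6: P3@Q0 runs 2, rem=4, quantum used, demote→Q1. Q0=[P4,P1] Q1=[P2,P3] Q2=[]
t=6-8: P4@Q0 runs 2, rem=11, quantum used, demote→Q1. Q0=[P1] Q1=[P2,P3,P4] Q2=[]
t=8-10: P1@Q0 runs 2, rem=11, I/O yield, promote→Q0. Q0=[P1] Q1=[P2,P3,P4] Q2=[]
t=10-12: P1@Q0 runs 2, rem=9, I/O yield, promote→Q0. Q0=[P1] Q1=[P2,P3,P4] Q2=[]
t=12-14: P1@Q0 runs 2, rem=7, I/O yield, promote→Q0. Q0=[P1] Q1=[P2,P3,P4] Q2=[]
t=14-16: P1@Q0 runs 2, rem=5, I/O yield, promote→Q0. Q0=[P1] Q1=[P2,P3,P4] Q2=[]
t=16-18: P1@Q0 runs 2, rem=3, I/O yield, promote→Q0. Q0=[P1] Q1=[P2,P3,P4] Q2=[]
t=18-20: P1@Q0 runs 2, rem=1, I/O yield, promote→Q0. Q0=[P1] Q1=[P2,P3,P4] Q2=[]
t=20-21: P1@Q0 runs 1, rem=0, completes. Q0=[] Q1=[P2,P3,P4] Q2=[]
t=21-24: P2@Q1 runs 3, rem=0, completes. Q0=[] Q1=[P3,P4] Q2=[]
t=24-28: P3@Q1 runs 4, rem=0, completes. Q0=[] Q1=[P4] Q2=[]
t=28-33: P4@Q1 runs 5, rem=6, quantum used, demote→Q2. Q0=[] Q1=[] Q2=[P4]
t=33-39: P4@Q2 runs 6, rem=0, completes. Q0=[] Q1=[] Q2=[]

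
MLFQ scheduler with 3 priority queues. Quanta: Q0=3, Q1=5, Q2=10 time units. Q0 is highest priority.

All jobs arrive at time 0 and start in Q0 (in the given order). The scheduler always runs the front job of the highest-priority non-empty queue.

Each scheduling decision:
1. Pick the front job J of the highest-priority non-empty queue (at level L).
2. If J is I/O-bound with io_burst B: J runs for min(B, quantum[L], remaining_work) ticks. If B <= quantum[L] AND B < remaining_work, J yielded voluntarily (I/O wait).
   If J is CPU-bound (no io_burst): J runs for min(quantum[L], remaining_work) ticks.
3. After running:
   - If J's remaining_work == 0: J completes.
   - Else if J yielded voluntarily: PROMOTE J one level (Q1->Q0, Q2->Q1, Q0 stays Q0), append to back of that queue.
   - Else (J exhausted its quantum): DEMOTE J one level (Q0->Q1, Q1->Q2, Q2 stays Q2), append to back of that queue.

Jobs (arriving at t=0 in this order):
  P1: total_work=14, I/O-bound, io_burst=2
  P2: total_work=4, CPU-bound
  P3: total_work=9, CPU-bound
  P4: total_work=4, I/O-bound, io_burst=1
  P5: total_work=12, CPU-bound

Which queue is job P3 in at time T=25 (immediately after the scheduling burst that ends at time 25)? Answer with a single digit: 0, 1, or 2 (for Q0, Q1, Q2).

t=0-2: P1@Q0 runs 2, rem=12, I/O yield, promote→Q0. Q0=[P2,P3,P4,P5,P1] Q1=[] Q2=[]
t=2-5: P2@Q0 runs 3, rem=1, quantum used, demote→Q1. Q0=[P3,P4,P5,P1] Q1=[P2] Q2=[]
t=5-8: P3@Q0 runs 3, rem=6, quantum used, demote→Q1. Q0=[P4,P5,P1] Q1=[P2,P3] Q2=[]
t=8-9: P4@Q0 runs 1, rem=3, I/O yield, promote→Q0. Q0=[P5,P1,P4] Q1=[P2,P3] Q2=[]
t=9-12: P5@Q0 runs 3, rem=9, quantum used, demote→Q1. Q0=[P1,P4] Q1=[P2,P3,P5] Q2=[]
t=12-14: P1@Q0 runs 2, rem=10, I/O yield, promote→Q0. Q0=[P4,P1] Q1=[P2,P3,P5] Q2=[]
t=14-15: P4@Q0 runs 1, rem=2, I/O yield, promote→Q0. Q0=[P1,P4] Q1=[P2,P3,P5] Q2=[]
t=15-17: P1@Q0 runs 2, rem=8, I/O yield, promote→Q0. Q0=[P4,P1] Q1=[P2,P3,P5] Q2=[]
t=17-18: P4@Q0 runs 1, rem=1, I/O yield, promote→Q0. Q0=[P1,P4] Q1=[P2,P3,P5] Q2=[]
t=18-20: P1@Q0 runs 2, rem=6, I/O yield, promote→Q0. Q0=[P4,P1] Q1=[P2,P3,P5] Q2=[]
t=20-21: P4@Q0 runs 1, rem=0, completes. Q0=[P1] Q1=[P2,P3,P5] Q2=[]
t=21-23: P1@Q0 runs 2, rem=4, I/O yield, promote→Q0. Q0=[P1] Q1=[P2,P3,P5] Q2=[]
t=23-25: P1@Q0 runs 2, rem=2, I/O yield, promote→Q0. Q0=[P1] Q1=[P2,P3,P5] Q2=[]
t=25-27: P1@Q0 runs 2, rem=0, completes. Q0=[] Q1=[P2,P3,P5] Q2=[]
t=27-28: P2@Q1 runs 1, rem=0, completes. Q0=[] Q1=[P3,P5] Q2=[]
t=28-33: P3@Q1 runs 5, rem=1, quantum used, demote→Q2. Q0=[] Q1=[P5] Q2=[P3]
t=33-38: P5@Q1 runs 5, rem=4, quantum used, demote→Q2. Q0=[] Q1=[] Q2=[P3,P5]
t=38-39: P3@Q2 runs 1, rem=0, completes. Q0=[] Q1=[] Q2=[P5]
t=39-43: P5@Q2 runs 4, rem=0, completes. Q0=[] Q1=[] Q2=[]

Answer: 1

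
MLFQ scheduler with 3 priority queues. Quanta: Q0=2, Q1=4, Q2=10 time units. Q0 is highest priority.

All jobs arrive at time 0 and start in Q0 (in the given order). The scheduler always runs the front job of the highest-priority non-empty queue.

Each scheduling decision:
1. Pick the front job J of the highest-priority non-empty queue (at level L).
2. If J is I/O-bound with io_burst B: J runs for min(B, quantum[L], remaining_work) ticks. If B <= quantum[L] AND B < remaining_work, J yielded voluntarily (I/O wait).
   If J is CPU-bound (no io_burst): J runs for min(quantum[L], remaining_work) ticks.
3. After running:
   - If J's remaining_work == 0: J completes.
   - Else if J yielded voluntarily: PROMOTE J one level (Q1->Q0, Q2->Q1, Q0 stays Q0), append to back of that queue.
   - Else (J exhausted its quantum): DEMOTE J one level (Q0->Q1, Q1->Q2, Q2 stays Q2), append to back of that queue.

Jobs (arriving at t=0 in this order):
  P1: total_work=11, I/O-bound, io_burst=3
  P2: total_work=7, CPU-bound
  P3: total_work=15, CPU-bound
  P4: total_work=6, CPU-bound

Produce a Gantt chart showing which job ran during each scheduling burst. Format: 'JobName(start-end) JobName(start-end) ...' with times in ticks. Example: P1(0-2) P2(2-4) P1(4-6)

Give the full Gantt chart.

t=0-2: P1@Q0 runs 2, rem=9, quantum used, demote→Q1. Q0=[P2,P3,P4] Q1=[P1] Q2=[]
t=2-4: P2@Q0 runs 2, rem=5, quantum used, demote→Q1. Q0=[P3,P4] Q1=[P1,P2] Q2=[]
t=4-6: P3@Q0 runs 2, rem=13, quantum used, demote→Q1. Q0=[P4] Q1=[P1,P2,P3] Q2=[]
t=6-8: P4@Q0 runs 2, rem=4, quantum used, demote→Q1. Q0=[] Q1=[P1,P2,P3,P4] Q2=[]
t=8-11: P1@Q1 runs 3, rem=6, I/O yield, promote→Q0. Q0=[P1] Q1=[P2,P3,P4] Q2=[]
t=11-13: P1@Q0 runs 2, rem=4, quantum used, demote→Q1. Q0=[] Q1=[P2,P3,P4,P1] Q2=[]
t=13-17: P2@Q1 runs 4, rem=1, quantum used, demote→Q2. Q0=[] Q1=[P3,P4,P1] Q2=[P2]
t=17-21: P3@Q1 runs 4, rem=9, quantum used, demote→Q2. Q0=[] Q1=[P4,P1] Q2=[P2,P3]
t=21-25: P4@Q1 runs 4, rem=0, completes. Q0=[] Q1=[P1] Q2=[P2,P3]
t=25-28: P1@Q1 runs 3, rem=1, I/O yield, promote→Q0. Q0=[P1] Q1=[] Q2=[P2,P3]
t=28-29: P1@Q0 runs 1, rem=0, completes. Q0=[] Q1=[] Q2=[P2,P3]
t=29-30: P2@Q2 runs 1, rem=0, completes. Q0=[] Q1=[] Q2=[P3]
t=30-39: P3@Q2 runs 9, rem=0, completes. Q0=[] Q1=[] Q2=[]

Answer: P1(0-2) P2(2-4) P3(4-6) P4(6-8) P1(8-11) P1(11-13) P2(13-17) P3(17-21) P4(21-25) P1(25-28) P1(28-29) P2(29-30) P3(30-39)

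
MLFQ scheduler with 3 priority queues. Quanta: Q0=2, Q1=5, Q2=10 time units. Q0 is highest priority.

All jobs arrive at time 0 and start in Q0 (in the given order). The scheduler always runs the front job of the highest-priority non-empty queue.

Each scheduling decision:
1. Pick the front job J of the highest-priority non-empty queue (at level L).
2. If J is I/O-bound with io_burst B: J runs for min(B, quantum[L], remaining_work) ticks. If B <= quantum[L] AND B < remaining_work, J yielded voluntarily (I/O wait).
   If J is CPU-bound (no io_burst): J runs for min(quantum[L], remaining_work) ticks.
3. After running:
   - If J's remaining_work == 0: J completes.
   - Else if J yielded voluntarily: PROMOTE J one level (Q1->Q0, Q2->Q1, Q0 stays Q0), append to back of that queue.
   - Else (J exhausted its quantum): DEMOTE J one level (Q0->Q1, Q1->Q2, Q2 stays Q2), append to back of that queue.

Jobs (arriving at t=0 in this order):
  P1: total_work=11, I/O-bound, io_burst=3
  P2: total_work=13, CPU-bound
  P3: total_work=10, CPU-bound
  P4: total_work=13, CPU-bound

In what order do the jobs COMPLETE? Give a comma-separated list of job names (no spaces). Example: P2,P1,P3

Answer: P1,P2,P3,P4

Derivation:
t=0-2: P1@Q0 runs 2, rem=9, quantum used, demote→Q1. Q0=[P2,P3,P4] Q1=[P1] Q2=[]
t=2-4: P2@Q0 runs 2, rem=11, quantum used, demote→Q1. Q0=[P3,P4] Q1=[P1,P2] Q2=[]
t=4-6: P3@Q0 runs 2, rem=8, quantum used, demote→Q1. Q0=[P4] Q1=[P1,P2,P3] Q2=[]
t=6-8: P4@Q0 runs 2, rem=11, quantum used, demote→Q1. Q0=[] Q1=[P1,P2,P3,P4] Q2=[]
t=8-11: P1@Q1 runs 3, rem=6, I/O yield, promote→Q0. Q0=[P1] Q1=[P2,P3,P4] Q2=[]
t=11-13: P1@Q0 runs 2, rem=4, quantum used, demote→Q1. Q0=[] Q1=[P2,P3,P4,P1] Q2=[]
t=13-18: P2@Q1 runs 5, rem=6, quantum used, demote→Q2. Q0=[] Q1=[P3,P4,P1] Q2=[P2]
t=18-23: P3@Q1 runs 5, rem=3, quantum used, demote→Q2. Q0=[] Q1=[P4,P1] Q2=[P2,P3]
t=23-28: P4@Q1 runs 5, rem=6, quantum used, demote→Q2. Q0=[] Q1=[P1] Q2=[P2,P3,P4]
t=28-31: P1@Q1 runs 3, rem=1, I/O yield, promote→Q0. Q0=[P1] Q1=[] Q2=[P2,P3,P4]
t=31-32: P1@Q0 runs 1, rem=0, completes. Q0=[] Q1=[] Q2=[P2,P3,P4]
t=32-38: P2@Q2 runs 6, rem=0, completes. Q0=[] Q1=[] Q2=[P3,P4]
t=38-41: P3@Q2 runs 3, rem=0, completes. Q0=[] Q1=[] Q2=[P4]
t=41-47: P4@Q2 runs 6, rem=0, completes. Q0=[] Q1=[] Q2=[]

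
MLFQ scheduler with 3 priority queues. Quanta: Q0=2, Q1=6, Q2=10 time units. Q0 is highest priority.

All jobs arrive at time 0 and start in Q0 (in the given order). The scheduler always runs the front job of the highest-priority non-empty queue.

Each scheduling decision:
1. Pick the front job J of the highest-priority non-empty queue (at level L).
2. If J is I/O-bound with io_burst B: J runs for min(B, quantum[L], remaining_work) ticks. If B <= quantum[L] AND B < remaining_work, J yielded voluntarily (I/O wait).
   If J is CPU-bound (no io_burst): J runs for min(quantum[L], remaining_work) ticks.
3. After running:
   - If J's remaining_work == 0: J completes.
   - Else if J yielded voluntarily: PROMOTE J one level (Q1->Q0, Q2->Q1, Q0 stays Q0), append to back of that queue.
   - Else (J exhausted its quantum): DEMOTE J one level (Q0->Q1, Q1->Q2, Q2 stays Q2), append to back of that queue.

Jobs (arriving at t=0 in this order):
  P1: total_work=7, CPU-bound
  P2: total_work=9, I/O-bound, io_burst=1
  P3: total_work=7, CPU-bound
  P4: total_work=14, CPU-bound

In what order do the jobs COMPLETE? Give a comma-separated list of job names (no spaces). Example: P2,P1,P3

t=0-2: P1@Q0 runs 2, rem=5, quantum used, demote→Q1. Q0=[P2,P3,P4] Q1=[P1] Q2=[]
t=2-3: P2@Q0 runs 1, rem=8, I/O yield, promote→Q0. Q0=[P3,P4,P2] Q1=[P1] Q2=[]
t=3-5: P3@Q0 runs 2, rem=5, quantum used, demote→Q1. Q0=[P4,P2] Q1=[P1,P3] Q2=[]
t=5-7: P4@Q0 runs 2, rem=12, quantum used, demote→Q1. Q0=[P2] Q1=[P1,P3,P4] Q2=[]
t=7-8: P2@Q0 runs 1, rem=7, I/O yield, promote→Q0. Q0=[P2] Q1=[P1,P3,P4] Q2=[]
t=8-9: P2@Q0 runs 1, rem=6, I/O yield, promote→Q0. Q0=[P2] Q1=[P1,P3,P4] Q2=[]
t=9-10: P2@Q0 runs 1, rem=5, I/O yield, promote→Q0. Q0=[P2] Q1=[P1,P3,P4] Q2=[]
t=10-11: P2@Q0 runs 1, rem=4, I/O yield, promote→Q0. Q0=[P2] Q1=[P1,P3,P4] Q2=[]
t=11-12: P2@Q0 runs 1, rem=3, I/O yield, promote→Q0. Q0=[P2] Q1=[P1,P3,P4] Q2=[]
t=12-13: P2@Q0 runs 1, rem=2, I/O yield, promote→Q0. Q0=[P2] Q1=[P1,P3,P4] Q2=[]
t=13-14: P2@Q0 runs 1, rem=1, I/O yield, promote→Q0. Q0=[P2] Q1=[P1,P3,P4] Q2=[]
t=14-15: P2@Q0 runs 1, rem=0, completes. Q0=[] Q1=[P1,P3,P4] Q2=[]
t=15-20: P1@Q1 runs 5, rem=0, completes. Q0=[] Q1=[P3,P4] Q2=[]
t=20-25: P3@Q1 runs 5, rem=0, completes. Q0=[] Q1=[P4] Q2=[]
t=25-31: P4@Q1 runs 6, rem=6, quantum used, demote→Q2. Q0=[] Q1=[] Q2=[P4]
t=31-37: P4@Q2 runs 6, rem=0, completes. Q0=[] Q1=[] Q2=[]

Answer: P2,P1,P3,P4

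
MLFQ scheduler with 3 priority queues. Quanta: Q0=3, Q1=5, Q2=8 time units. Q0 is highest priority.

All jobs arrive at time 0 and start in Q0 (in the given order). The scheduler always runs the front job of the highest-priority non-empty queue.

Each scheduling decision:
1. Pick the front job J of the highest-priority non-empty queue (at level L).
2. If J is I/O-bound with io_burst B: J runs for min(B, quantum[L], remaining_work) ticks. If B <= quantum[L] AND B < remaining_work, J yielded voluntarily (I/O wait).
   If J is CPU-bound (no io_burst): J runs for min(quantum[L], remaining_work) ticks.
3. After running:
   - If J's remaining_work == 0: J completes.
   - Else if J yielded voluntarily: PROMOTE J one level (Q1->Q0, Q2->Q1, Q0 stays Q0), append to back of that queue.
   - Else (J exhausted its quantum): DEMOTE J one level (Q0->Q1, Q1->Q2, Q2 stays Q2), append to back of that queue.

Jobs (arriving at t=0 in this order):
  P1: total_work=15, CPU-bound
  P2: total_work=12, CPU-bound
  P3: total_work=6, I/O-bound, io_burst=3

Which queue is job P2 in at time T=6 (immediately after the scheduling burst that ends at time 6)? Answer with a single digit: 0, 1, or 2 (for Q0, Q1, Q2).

Answer: 1

Derivation:
t=0-3: P1@Q0 runs 3, rem=12, quantum used, demote→Q1. Q0=[P2,P3] Q1=[P1] Q2=[]
t=3-6: P2@Q0 runs 3, rem=9, quantum used, demote→Q1. Q0=[P3] Q1=[P1,P2] Q2=[]
t=6-9: P3@Q0 runs 3, rem=3, I/O yield, promote→Q0. Q0=[P3] Q1=[P1,P2] Q2=[]
t=9-12: P3@Q0 runs 3, rem=0, completes. Q0=[] Q1=[P1,P2] Q2=[]
t=12-17: P1@Q1 runs 5, rem=7, quantum used, demote→Q2. Q0=[] Q1=[P2] Q2=[P1]
t=17-22: P2@Q1 runs 5, rem=4, quantum used, demote→Q2. Q0=[] Q1=[] Q2=[P1,P2]
t=22-29: P1@Q2 runs 7, rem=0, completes. Q0=[] Q1=[] Q2=[P2]
t=29-33: P2@Q2 runs 4, rem=0, completes. Q0=[] Q1=[] Q2=[]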